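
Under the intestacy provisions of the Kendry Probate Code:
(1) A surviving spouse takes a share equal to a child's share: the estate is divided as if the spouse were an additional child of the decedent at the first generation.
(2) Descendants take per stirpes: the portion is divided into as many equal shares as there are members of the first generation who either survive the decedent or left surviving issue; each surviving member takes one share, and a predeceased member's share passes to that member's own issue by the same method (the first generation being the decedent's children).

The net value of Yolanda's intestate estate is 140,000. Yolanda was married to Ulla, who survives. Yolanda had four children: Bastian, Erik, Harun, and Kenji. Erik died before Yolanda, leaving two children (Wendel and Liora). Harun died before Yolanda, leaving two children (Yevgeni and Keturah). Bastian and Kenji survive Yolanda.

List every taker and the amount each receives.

Ulla: 28,000; Bastian: 28,000; Wendel: 14,000; Liora: 14,000; Yevgeni: 14,000; Keturah: 14,000; Kenji: 28,000

The spouse counts as an additional share at the children's level, so there are 5 primary shares of 28,000. Ulla takes one such share (28,000).
The children's combined portion (112,000) is divided into 4 shares of 28,000: Bastian and Kenji each take 28,000; Erik's 28,000 share passes to Erik's issue; Harun's 28,000 share passes to Harun's issue.
Erik's share (28,000) is divided into 2 shares of 14,000: Wendel and Liora each take 14,000.
Harun's share (28,000) is divided into 2 shares of 14,000: Yevgeni and Keturah each take 14,000.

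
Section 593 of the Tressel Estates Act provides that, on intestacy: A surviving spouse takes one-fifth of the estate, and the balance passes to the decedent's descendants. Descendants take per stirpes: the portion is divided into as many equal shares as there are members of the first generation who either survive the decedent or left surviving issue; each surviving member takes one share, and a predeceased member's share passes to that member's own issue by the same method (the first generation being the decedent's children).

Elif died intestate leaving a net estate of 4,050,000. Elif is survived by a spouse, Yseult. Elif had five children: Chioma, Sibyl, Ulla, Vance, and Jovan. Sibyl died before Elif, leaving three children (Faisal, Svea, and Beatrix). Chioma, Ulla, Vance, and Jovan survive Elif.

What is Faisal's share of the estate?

Faisal receives 216,000.

Yseult takes one-fifth of 4,050,000 = 810,000. The remaining 3,240,000 passes to the descendants.
The descendants' portion (3,240,000) is divided into 5 shares of 648,000: Chioma, Ulla, Vance, and Jovan each take 648,000; Sibyl's 648,000 share passes to Sibyl's issue.
Sibyl's share (648,000) is divided into 3 shares of 216,000: Faisal, Svea, and Beatrix each take 216,000.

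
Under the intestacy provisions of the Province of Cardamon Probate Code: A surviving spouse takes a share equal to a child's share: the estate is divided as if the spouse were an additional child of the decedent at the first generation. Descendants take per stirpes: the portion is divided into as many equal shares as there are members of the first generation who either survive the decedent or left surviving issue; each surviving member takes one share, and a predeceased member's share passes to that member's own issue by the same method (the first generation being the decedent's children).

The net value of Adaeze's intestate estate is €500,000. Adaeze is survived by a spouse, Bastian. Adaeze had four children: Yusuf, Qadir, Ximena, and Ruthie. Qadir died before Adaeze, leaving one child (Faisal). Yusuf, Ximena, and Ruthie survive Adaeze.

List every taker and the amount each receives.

Bastian: €100,000; Yusuf: €100,000; Faisal: €100,000; Ximena: €100,000; Ruthie: €100,000

The spouse counts as an additional share at the children's level, so there are 5 primary shares of €100,000. Bastian takes one such share (€100,000).
The children's combined portion (€400,000) is divided into 4 shares of €100,000: Yusuf, Ximena, and Ruthie each take €100,000; Qadir's €100,000 share passes to Qadir's issue.
Qadir's share (€100,000) passes entirely to Faisal.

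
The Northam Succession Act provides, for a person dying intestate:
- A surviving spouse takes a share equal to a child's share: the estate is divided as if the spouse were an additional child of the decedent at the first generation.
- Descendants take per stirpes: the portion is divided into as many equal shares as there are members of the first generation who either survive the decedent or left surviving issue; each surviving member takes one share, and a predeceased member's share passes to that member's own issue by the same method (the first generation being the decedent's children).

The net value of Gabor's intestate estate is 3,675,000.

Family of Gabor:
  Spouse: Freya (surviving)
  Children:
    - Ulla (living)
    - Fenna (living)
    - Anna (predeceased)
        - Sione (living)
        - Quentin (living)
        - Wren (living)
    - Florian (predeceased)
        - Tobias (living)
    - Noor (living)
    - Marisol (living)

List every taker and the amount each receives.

The spouse counts as an additional share at the children's level, so there are 7 primary shares of 525,000. Freya takes one such share (525,000).
The children's combined portion (3,150,000) is divided into 6 shares of 525,000: Ulla, Fenna, Noor, and Marisol each take 525,000; Anna's 525,000 share passes to Anna's issue; Florian's 525,000 share passes to Florian's issue.
Anna's share (525,000) is divided into 3 shares of 175,000: Sione, Quentin, and Wren each take 175,000.
Florian's share (525,000) passes entirely to Tobias.

Freya: 525,000; Ulla: 525,000; Fenna: 525,000; Sione: 175,000; Quentin: 175,000; Wren: 175,000; Tobias: 525,000; Noor: 525,000; Marisol: 525,000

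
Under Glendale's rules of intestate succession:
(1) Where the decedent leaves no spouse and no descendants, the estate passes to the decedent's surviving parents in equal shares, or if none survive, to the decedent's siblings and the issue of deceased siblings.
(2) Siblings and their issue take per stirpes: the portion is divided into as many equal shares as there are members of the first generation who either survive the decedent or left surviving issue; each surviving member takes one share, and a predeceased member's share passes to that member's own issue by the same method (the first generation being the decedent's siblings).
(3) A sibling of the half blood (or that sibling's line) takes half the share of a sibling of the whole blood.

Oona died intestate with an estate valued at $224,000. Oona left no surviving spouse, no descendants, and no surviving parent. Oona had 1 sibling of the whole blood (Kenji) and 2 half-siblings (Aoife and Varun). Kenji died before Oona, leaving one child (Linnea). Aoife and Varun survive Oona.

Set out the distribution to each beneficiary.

The entire $224,000 passes to the siblings and their issue.
Counting each half-blood sibling's line as half a unit, there are 2 units in $224,000, so one unit is $112,000. Whole-blood lines (Kenji) take $112,000 each; half-blood lines (Aoife and Varun) take $56,000 each.
Kenji's share ($112,000) passes entirely to Linnea.

Aoife: $56,000; Varun: $56,000; Linnea: $112,000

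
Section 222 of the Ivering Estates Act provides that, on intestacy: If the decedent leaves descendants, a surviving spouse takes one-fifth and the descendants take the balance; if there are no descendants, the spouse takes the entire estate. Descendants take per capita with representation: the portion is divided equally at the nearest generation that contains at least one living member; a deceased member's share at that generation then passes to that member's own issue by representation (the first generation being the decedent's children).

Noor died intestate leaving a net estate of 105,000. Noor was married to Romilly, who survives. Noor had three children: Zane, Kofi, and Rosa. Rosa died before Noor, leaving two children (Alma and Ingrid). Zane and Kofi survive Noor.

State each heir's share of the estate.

Romilly: 21,000; Zane: 28,000; Kofi: 28,000; Alma: 14,000; Ingrid: 14,000

Romilly takes one-fifth of 105,000 = 21,000. The remaining 84,000 passes to the descendants.
The descendants' portion (84,000) is divided into 3 shares of 28,000: Zane and Kofi each take 28,000; Rosa's 28,000 share passes to Rosa's issue.
Rosa's share (28,000) is divided into 2 shares of 14,000: Alma and Ingrid each take 14,000.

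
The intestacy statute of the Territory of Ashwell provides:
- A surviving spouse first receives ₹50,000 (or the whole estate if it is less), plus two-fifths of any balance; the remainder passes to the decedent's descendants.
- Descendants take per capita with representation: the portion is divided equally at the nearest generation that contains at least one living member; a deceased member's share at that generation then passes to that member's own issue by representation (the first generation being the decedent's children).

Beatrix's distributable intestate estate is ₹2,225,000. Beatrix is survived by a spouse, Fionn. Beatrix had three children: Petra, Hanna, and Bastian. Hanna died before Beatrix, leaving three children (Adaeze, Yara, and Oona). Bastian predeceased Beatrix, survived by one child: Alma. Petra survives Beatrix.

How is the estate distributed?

Fionn: ₹920,000; Petra: ₹435,000; Adaeze: ₹145,000; Yara: ₹145,000; Oona: ₹145,000; Alma: ₹435,000

Fionn first takes ₹50,000, leaving a balance of ₹2,175,000. Fionn then takes two-fifths of the balance (₹870,000), for a total of ₹920,000. The remaining ₹1,305,000 passes to the descendants.
The descendants' portion (₹1,305,000) is divided into 3 shares of ₹435,000: Petra takes ₹435,000; Hanna's ₹435,000 share passes to Hanna's issue; Bastian's ₹435,000 share passes to Bastian's issue.
Hanna's share (₹435,000) is divided into 3 shares of ₹145,000: Adaeze, Yara, and Oona each take ₹145,000.
Bastian's share (₹435,000) passes entirely to Alma.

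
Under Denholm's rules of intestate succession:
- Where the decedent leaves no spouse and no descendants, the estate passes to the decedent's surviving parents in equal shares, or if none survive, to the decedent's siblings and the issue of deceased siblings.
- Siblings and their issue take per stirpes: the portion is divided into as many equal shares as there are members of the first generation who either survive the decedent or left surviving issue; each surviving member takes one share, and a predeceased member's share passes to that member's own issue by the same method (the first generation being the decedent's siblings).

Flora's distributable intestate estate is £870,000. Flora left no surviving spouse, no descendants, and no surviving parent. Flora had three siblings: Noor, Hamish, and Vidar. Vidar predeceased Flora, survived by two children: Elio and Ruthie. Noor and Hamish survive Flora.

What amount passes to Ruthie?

Ruthie receives £145,000.

The entire £870,000 passes to the siblings and their issue.
That amount (£870,000) is divided into 3 shares of £290,000: Noor and Hamish each take £290,000; Vidar's £290,000 share passes to Vidar's issue.
Vidar's share (£290,000) is divided into 2 shares of £145,000: Elio and Ruthie each take £145,000.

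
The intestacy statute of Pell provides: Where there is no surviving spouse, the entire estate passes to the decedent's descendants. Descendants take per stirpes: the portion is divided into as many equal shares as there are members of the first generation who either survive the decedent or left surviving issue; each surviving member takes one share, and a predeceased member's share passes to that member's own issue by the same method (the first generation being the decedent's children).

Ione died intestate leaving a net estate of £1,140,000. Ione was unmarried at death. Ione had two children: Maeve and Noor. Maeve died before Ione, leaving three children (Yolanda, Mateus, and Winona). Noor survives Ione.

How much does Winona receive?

Winona receives £190,000.

The entire £1,140,000 passes to the descendants.
That amount (£1,140,000) is divided into 2 shares of £570,000: Noor takes £570,000; Maeve's £570,000 share passes to Maeve's issue.
Maeve's share (£570,000) is divided into 3 shares of £190,000: Yolanda, Mateus, and Winona each take £190,000.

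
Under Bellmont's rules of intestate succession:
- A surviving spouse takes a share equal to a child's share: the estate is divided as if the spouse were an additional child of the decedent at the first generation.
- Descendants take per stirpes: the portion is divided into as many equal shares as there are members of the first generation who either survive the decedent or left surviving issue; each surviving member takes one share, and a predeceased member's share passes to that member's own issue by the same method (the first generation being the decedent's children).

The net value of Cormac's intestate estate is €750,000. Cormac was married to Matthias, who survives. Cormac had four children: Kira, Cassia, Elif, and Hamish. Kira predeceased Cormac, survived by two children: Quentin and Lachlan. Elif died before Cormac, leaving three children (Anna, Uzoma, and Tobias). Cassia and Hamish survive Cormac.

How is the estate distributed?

The spouse counts as an additional share at the children's level, so there are 5 primary shares of €150,000. Matthias takes one such share (€150,000).
The children's combined portion (€600,000) is divided into 4 shares of €150,000: Cassia and Hamish each take €150,000; Kira's €150,000 share passes to Kira's issue; Elif's €150,000 share passes to Elif's issue.
Kira's share (€150,000) is divided into 2 shares of €75,000: Quentin and Lachlan each take €75,000.
Elif's share (€150,000) is divided into 3 shares of €50,000: Anna, Uzoma, and Tobias each take €50,000.

Matthias: €150,000; Quentin: €75,000; Lachlan: €75,000; Cassia: €150,000; Anna: €50,000; Uzoma: €50,000; Tobias: €50,000; Hamish: €150,000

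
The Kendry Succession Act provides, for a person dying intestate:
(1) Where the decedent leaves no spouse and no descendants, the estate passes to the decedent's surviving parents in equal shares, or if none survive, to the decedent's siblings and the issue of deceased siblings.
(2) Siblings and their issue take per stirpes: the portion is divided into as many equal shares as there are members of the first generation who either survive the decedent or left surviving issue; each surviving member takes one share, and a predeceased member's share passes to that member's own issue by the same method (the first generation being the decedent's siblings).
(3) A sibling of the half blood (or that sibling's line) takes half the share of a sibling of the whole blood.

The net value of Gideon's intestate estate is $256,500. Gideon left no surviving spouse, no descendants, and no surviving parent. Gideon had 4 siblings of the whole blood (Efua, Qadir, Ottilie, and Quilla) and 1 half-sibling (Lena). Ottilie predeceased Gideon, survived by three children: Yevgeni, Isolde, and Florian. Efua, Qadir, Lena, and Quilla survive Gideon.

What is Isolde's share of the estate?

Isolde receives $19,000.

The entire $256,500 passes to the siblings and their issue.
Counting each half-blood sibling's line as half a unit, there are 9/2 units in $256,500, so one unit is $57,000. Whole-blood lines (Efua, Qadir, Ottilie, and Quilla) take $57,000 each; half-blood lines (Lena) take $28,500 each.
Ottilie's share ($57,000) is divided into 3 shares of $19,000: Yevgeni, Isolde, and Florian each take $19,000.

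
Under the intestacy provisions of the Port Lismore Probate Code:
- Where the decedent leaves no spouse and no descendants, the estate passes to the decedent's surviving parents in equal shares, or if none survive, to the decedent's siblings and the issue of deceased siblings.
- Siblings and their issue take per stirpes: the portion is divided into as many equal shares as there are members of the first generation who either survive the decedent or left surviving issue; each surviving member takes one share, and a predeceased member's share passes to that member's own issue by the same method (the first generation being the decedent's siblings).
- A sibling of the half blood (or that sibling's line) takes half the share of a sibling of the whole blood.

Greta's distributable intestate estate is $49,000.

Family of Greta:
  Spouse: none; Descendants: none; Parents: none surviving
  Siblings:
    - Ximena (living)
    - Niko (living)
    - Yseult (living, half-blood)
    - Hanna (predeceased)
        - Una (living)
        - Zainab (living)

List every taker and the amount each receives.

Ximena: $14,000; Niko: $14,000; Yseult: $7,000; Una: $7,000; Zainab: $7,000

The entire $49,000 passes to the siblings and their issue.
Counting each half-blood sibling's line as half a unit, there are 7/2 units in $49,000, so one unit is $14,000. Whole-blood lines (Ximena, Niko, and Hanna) take $14,000 each; half-blood lines (Yseult) take $7,000 each.
Hanna's share ($14,000) is divided into 2 shares of $7,000: Una and Zainab each take $7,000.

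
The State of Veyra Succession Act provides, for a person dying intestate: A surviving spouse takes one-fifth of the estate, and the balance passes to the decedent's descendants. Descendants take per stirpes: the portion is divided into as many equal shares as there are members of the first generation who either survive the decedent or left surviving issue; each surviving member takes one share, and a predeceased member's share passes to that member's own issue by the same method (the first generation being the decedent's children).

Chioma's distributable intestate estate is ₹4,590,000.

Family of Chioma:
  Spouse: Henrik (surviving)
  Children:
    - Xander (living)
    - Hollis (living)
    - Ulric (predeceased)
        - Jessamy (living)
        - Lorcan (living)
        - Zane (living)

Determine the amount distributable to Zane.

Henrik takes one-fifth of ₹4,590,000 = ₹918,000. The remaining ₹3,672,000 passes to the descendants.
The descendants' portion (₹3,672,000) is divided into 3 shares of ₹1,224,000: Xander and Hollis each take ₹1,224,000; Ulric's ₹1,224,000 share passes to Ulric's issue.
Ulric's share (₹1,224,000) is divided into 3 shares of ₹408,000: Jessamy, Lorcan, and Zane each take ₹408,000.

Zane receives ₹408,000.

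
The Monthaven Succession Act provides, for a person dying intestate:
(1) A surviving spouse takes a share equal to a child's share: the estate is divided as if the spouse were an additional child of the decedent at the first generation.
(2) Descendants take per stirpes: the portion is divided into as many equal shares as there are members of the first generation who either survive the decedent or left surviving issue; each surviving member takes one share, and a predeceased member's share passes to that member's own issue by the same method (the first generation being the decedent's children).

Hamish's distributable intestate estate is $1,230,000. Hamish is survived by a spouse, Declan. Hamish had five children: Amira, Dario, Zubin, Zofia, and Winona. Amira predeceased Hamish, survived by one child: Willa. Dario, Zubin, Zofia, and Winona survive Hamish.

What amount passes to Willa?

Willa receives $205,000.

The spouse counts as an additional share at the children's level, so there are 6 primary shares of $205,000. Declan takes one such share ($205,000).
The children's combined portion ($1,025,000) is divided into 5 shares of $205,000: Dario, Zubin, Zofia, and Winona each take $205,000; Amira's $205,000 share passes to Amira's issue.
Amira's share ($205,000) passes entirely to Willa.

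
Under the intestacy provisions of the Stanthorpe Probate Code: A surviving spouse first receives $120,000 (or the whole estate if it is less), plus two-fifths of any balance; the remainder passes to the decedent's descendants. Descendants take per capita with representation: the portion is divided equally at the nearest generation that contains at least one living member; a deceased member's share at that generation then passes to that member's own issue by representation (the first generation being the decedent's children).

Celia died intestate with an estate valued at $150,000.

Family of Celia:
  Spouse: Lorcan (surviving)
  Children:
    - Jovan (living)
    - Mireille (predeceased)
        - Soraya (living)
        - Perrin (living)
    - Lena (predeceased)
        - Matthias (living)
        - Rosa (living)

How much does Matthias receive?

Lorcan first takes $120,000, leaving a balance of $30,000. Lorcan then takes two-fifths of the balance ($12,000), for a total of $132,000. The remaining $18,000 passes to the descendants.
The descendants' portion ($18,000) is divided into 3 shares of $6,000: Jovan takes $6,000; Mireille's $6,000 share passes to Mireille's issue; Lena's $6,000 share passes to Lena's issue.
Mireille's share ($6,000) is divided into 2 shares of $3,000: Soraya and Perrin each take $3,000.
Lena's share ($6,000) is divided into 2 shares of $3,000: Matthias and Rosa each take $3,000.

Matthias receives $3,000.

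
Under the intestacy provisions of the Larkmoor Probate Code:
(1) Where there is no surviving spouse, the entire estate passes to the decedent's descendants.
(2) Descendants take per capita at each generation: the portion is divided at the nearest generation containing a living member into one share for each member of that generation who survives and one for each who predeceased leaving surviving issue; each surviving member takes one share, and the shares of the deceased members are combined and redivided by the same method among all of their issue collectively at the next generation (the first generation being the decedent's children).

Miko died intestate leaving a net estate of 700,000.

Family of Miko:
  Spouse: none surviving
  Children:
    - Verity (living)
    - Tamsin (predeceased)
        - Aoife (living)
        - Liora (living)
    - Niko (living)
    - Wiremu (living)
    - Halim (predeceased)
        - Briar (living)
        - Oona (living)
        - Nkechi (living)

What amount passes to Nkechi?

Nkechi receives 56,000.

The entire 700,000 passes to the descendants.
That amount (700,000) is divided at the children's generation into 5 shares of 140,000. Verity, Niko, and Wiremu each take 140,000. The 2 shares of the deceased (Tamsin and Halim) are combined into a pool of 280,000.
That pool (280,000) is divided at the grandchildren's generation equally among Aoife, Liora, Briar, Oona, and Nkechi: 56,000 each.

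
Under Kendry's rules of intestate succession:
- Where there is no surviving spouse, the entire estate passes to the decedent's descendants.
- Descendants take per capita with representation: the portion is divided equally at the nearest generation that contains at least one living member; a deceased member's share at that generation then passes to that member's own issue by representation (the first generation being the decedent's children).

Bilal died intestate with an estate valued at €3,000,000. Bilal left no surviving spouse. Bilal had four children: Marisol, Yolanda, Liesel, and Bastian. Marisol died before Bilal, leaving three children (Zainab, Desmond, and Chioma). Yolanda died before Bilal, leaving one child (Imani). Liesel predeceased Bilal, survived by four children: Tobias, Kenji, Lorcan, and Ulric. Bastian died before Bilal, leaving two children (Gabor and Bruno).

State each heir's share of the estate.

The entire €3,000,000 passes to the descendants.
No child survives, so the initial division is made at the grandchildren's generation.
That amount (€3,000,000) is divided into 10 shares of €300,000: Zainab, Desmond, Chioma, Imani, Tobias, Kenji, Lorcan, Ulric, Gabor, and Bruno each take €300,000.

Zainab: €300,000; Desmond: €300,000; Chioma: €300,000; Imani: €300,000; Tobias: €300,000; Kenji: €300,000; Lorcan: €300,000; Ulric: €300,000; Gabor: €300,000; Bruno: €300,000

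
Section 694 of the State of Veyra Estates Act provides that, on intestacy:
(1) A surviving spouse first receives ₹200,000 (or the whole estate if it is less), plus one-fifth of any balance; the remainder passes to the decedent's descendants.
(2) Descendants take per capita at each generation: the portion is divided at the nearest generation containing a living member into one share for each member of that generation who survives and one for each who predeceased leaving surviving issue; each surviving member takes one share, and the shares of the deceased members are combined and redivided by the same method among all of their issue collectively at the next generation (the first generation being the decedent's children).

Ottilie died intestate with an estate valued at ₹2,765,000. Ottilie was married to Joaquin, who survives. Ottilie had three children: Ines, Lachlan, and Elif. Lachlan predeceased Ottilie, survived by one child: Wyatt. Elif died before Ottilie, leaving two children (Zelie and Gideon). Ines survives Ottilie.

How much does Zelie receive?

Joaquin first takes ₹200,000, leaving a balance of ₹2,565,000. Joaquin then takes one-fifth of the balance (₹513,000), for a total of ₹713,000. The remaining ₹2,052,000 passes to the descendants.
The descendants' portion (₹2,052,000) is divided at the children's generation into 3 shares of ₹684,000. Ines takes ₹684,000. The 2 shares of the deceased (Lachlan and Elif) are combined into a pool of ₹1,368,000.
That pool (₹1,368,000) is divided at the grandchildren's generation equally among Wyatt, Zelie, and Gideon: ₹456,000 each.

Zelie receives ₹456,000.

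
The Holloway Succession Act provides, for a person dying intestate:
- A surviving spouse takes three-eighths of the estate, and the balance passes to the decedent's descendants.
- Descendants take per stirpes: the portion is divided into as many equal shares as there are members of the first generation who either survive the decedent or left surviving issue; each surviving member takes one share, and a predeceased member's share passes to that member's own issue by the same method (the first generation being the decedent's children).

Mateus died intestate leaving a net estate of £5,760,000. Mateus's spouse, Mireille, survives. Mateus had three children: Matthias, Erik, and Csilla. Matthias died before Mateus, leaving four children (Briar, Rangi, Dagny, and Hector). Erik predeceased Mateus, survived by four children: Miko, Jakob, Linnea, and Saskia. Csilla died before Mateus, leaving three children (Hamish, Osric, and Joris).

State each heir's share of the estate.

Mireille: £2,160,000; Briar: £300,000; Rangi: £300,000; Dagny: £300,000; Hector: £300,000; Miko: £300,000; Jakob: £300,000; Linnea: £300,000; Saskia: £300,000; Hamish: £400,000; Osric: £400,000; Joris: £400,000

Mireille takes three-eighths of £5,760,000 = £2,160,000. The remaining £3,600,000 passes to the descendants.
The descendants' portion (£3,600,000) is divided into 3 shares of £1,200,000: Matthias's £1,200,000 share passes to Matthias's issue; Erik's £1,200,000 share passes to Erik's issue; Csilla's £1,200,000 share passes to Csilla's issue.
Matthias's share (£1,200,000) is divided into 4 shares of £300,000: Briar, Rangi, Dagny, and Hector each take £300,000.
Erik's share (£1,200,000) is divided into 4 shares of £300,000: Miko, Jakob, Linnea, and Saskia each take £300,000.
Csilla's share (£1,200,000) is divided into 3 shares of £400,000: Hamish, Osric, and Joris each take £400,000.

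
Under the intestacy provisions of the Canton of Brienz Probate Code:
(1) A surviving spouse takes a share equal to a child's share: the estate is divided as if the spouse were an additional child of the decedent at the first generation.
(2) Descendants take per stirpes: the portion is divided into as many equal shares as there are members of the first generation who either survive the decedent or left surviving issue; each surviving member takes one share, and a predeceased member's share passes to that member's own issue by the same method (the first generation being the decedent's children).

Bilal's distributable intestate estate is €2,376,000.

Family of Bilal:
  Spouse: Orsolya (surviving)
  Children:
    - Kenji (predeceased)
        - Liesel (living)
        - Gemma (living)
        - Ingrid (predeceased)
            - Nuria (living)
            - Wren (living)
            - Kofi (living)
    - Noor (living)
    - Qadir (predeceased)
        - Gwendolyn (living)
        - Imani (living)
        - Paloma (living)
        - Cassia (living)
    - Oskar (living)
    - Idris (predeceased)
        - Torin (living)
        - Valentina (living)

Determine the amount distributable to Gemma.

Gemma receives €132,000.

The spouse counts as an additional share at the children's level, so there are 6 primary shares of €396,000. Orsolya takes one such share (€396,000).
The children's combined portion (€1,980,000) is divided into 5 shares of €396,000: Noor and Oskar each take €396,000; Kenji's €396,000 share passes to Kenji's issue; Qadir's €396,000 share passes to Qadir's issue; Idris's €396,000 share passes to Idris's issue.
Kenji's share (€396,000) is divided into 3 shares of €132,000: Liesel and Gemma each take €132,000; Ingrid's €132,000 share passes to Ingrid's issue.
Ingrid's share (€132,000) is divided into 3 shares of €44,000: Nuria, Wren, and Kofi each take €44,000.
Qadir's share (€396,000) is divided into 4 shares of €99,000: Gwendolyn, Imani, Paloma, and Cassia each take €99,000.
Idris's share (€396,000) is divided into 2 shares of €198,000: Torin and Valentina each take €198,000.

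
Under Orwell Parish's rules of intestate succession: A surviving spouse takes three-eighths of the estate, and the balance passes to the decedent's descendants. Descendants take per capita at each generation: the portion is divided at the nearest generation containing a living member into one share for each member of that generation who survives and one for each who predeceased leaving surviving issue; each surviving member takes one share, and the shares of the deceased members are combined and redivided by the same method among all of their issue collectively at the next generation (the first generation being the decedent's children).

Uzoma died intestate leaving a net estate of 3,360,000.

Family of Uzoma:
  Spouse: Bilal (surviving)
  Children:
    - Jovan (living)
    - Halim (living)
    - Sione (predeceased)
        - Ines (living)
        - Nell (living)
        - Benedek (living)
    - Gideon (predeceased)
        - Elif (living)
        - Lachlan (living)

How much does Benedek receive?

Benedek receives 210,000.

Bilal takes three-eighths of 3,360,000 = 1,260,000. The remaining 2,100,000 passes to the descendants.
The descendants' portion (2,100,000) is divided at the children's generation into 4 shares of 525,000. Jovan and Halim each take 525,000. The 2 shares of the deceased (Sione and Gideon) are combined into a pool of 1,050,000.
That pool (1,050,000) is divided at the grandchildren's generation equally among Ines, Nell, Benedek, Elif, and Lachlan: 210,000 each.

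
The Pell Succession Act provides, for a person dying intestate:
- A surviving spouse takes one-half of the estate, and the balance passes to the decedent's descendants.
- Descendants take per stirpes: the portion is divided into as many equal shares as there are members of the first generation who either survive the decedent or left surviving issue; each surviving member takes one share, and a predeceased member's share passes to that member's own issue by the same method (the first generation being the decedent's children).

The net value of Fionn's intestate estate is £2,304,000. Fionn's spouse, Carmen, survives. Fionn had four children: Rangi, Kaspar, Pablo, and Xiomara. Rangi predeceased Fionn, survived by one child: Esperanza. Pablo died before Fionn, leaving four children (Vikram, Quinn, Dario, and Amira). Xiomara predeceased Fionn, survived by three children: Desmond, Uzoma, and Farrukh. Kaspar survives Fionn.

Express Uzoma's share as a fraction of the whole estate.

Carmen takes one-half of £2,304,000 = £1,152,000. The remaining £1,152,000 passes to the descendants.
The descendants' portion (£1,152,000) is divided into 4 shares of £288,000: Kaspar takes £288,000; Rangi's £288,000 share passes to Rangi's issue; Pablo's £288,000 share passes to Pablo's issue; Xiomara's £288,000 share passes to Xiomara's issue.
Rangi's share (£288,000) passes entirely to Esperanza.
Pablo's share (£288,000) is divided into 4 shares of £72,000: Vikram, Quinn, Dario, and Amira each take £72,000.
Xiomara's share (£288,000) is divided into 3 shares of £96,000: Desmond, Uzoma, and Farrukh each take £96,000.

Uzoma receives 1/24 of the estate.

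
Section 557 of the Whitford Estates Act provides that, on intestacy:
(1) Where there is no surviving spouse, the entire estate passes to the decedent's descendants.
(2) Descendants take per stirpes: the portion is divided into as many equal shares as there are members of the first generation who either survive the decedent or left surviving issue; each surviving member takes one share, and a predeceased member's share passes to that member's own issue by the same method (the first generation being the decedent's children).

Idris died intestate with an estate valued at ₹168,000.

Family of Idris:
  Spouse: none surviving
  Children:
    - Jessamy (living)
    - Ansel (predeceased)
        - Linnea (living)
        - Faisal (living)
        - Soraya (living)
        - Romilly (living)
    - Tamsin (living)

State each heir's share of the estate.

Jessamy: ₹56,000; Linnea: ₹14,000; Faisal: ₹14,000; Soraya: ₹14,000; Romilly: ₹14,000; Tamsin: ₹56,000

The entire ₹168,000 passes to the descendants.
That amount (₹168,000) is divided into 3 shares of ₹56,000: Jessamy and Tamsin each take ₹56,000; Ansel's ₹56,000 share passes to Ansel's issue.
Ansel's share (₹56,000) is divided into 4 shares of ₹14,000: Linnea, Faisal, Soraya, and Romilly each take ₹14,000.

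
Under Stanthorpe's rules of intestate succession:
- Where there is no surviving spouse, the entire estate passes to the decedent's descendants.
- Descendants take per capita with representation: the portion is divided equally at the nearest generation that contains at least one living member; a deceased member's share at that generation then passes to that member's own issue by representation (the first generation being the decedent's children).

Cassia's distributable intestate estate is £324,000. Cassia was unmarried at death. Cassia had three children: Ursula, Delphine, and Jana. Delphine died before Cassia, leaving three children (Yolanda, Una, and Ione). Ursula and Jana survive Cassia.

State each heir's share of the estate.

Ursula: £108,000; Yolanda: £36,000; Una: £36,000; Ione: £36,000; Jana: £108,000

The entire £324,000 passes to the descendants.
That amount (£324,000) is divided into 3 shares of £108,000: Ursula and Jana each take £108,000; Delphine's £108,000 share passes to Delphine's issue.
Delphine's share (£108,000) is divided into 3 shares of £36,000: Yolanda, Una, and Ione each take £36,000.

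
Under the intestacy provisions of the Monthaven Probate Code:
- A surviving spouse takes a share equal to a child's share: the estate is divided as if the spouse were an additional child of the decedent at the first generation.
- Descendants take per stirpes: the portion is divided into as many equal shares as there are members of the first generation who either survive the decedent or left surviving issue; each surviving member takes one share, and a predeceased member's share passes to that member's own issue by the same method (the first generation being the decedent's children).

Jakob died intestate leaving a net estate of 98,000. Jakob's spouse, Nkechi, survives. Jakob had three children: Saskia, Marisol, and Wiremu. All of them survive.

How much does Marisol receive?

Marisol receives 24,500.

The spouse counts as an additional share at the children's level, so there are 4 primary shares of 24,500. Nkechi takes one such share (24,500).
The children's combined portion (73,500) is divided into 3 shares of 24,500: Saskia, Marisol, and Wiremu each take 24,500.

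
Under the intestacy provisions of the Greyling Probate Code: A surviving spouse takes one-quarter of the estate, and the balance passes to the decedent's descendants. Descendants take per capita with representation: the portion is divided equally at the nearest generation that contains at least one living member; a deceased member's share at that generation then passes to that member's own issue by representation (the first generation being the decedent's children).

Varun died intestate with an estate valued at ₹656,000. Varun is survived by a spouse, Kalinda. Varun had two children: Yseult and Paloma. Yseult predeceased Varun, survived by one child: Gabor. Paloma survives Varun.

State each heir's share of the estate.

Kalinda: ₹164,000; Gabor: ₹246,000; Paloma: ₹246,000

Kalinda takes one-quarter of ₹656,000 = ₹164,000. The remaining ₹492,000 passes to the descendants.
The descendants' portion (₹492,000) is divided into 2 shares of ₹246,000: Paloma takes ₹246,000; Yseult's ₹246,000 share passes to Yseult's issue.
Yseult's share (₹246,000) passes entirely to Gabor.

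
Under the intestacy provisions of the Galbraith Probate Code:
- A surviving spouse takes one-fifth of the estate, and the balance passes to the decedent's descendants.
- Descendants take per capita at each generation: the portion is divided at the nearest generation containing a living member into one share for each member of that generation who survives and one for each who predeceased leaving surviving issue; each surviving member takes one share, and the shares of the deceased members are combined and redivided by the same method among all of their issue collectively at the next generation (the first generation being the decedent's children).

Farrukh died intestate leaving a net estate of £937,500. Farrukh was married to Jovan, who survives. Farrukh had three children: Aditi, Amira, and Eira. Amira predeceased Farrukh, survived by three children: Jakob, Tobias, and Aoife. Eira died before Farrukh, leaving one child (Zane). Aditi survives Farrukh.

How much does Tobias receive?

Jovan takes one-fifth of £937,500 = £187,500. The remaining £750,000 passes to the descendants.
The descendants' portion (£750,000) is divided at the children's generation into 3 shares of £250,000. Aditi takes £250,000. The 2 shares of the deceased (Amira and Eira) are combined into a pool of £500,000.
That pool (£500,000) is divided at the grandchildren's generation equally among Jakob, Tobias, Aoife, and Zane: £125,000 each.

Tobias receives £125,000.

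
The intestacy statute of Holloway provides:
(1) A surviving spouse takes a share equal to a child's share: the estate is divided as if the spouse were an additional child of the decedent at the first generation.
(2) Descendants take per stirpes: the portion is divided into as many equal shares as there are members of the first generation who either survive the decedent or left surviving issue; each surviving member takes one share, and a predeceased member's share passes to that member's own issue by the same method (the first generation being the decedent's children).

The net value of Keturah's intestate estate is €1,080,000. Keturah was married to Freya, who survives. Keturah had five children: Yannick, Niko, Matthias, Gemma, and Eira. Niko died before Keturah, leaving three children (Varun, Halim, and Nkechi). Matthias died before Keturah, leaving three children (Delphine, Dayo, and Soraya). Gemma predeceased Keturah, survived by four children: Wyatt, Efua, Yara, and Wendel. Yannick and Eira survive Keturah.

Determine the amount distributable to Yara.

The spouse counts as an additional share at the children's level, so there are 6 primary shares of €180,000. Freya takes one such share (€180,000).
The children's combined portion (€900,000) is divided into 5 shares of €180,000: Yannick and Eira each take €180,000; Niko's €180,000 share passes to Niko's issue; Matthias's €180,000 share passes to Matthias's issue; Gemma's €180,000 share passes to Gemma's issue.
Niko's share (€180,000) is divided into 3 shares of €60,000: Varun, Halim, and Nkechi each take €60,000.
Matthias's share (€180,000) is divided into 3 shares of €60,000: Delphine, Dayo, and Soraya each take €60,000.
Gemma's share (€180,000) is divided into 4 shares of €45,000: Wyatt, Efua, Yara, and Wendel each take €45,000.

Yara receives €45,000.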